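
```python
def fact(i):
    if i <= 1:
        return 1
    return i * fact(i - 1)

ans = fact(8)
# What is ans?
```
Call trace:
fact(i=8)
  fact(i=7)
    fact(i=6)
      fact(i=5)
        fact(i=4)
          fact(i=3)
            fact(i=2)
              fact(i=1)
              -> return 1
            -> return 2
          -> return 6
        -> return 24
      -> return 120
    -> return 720
  -> return 5040
-> return 40320

Final answer: 40320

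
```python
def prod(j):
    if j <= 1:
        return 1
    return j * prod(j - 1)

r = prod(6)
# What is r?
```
Call trace:
prod(j=6)
  prod(j=5)
    prod(j=4)
      prod(j=3)
        prod(j=2)
          prod(j=1)
          -> return 1
        -> return 2
      -> return 6
    -> return 24
  -> return 120
-> return 720

Final answer: 720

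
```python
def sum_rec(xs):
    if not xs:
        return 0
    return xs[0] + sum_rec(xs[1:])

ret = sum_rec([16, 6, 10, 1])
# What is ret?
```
Call trace:
sum_rec(xs=[16, 6, 10, 1])
  sum_rec(xs=[6, 10, 1])
    sum_rec(xs=[10, 1])
      sum_rec(xs=[1])
        sum_rec(xs=[])
        -> return 0
      -> return 1
    -> return 11
  -> return 17
-> return 33

Final answer: 33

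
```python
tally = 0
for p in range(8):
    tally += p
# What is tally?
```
Trace:
  tally=0
  tally=0, p=0
  tally=1, p=1
  tally=3, p=2
  tally=6, p=3
  tally=10, p=4
  tally=15, p=5
  tally=21, p=6
  tally=28, p=7

Final answer: 28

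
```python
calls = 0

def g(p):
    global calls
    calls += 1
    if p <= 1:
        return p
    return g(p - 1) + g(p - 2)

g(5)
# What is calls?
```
Call trace (a repeated sub-call is expanded the first time; later identical calls just restate its return value):
g(p=5)
  g(p=4)
    g(p=3)
      g(p=2)
        g(p=1)
        -> return 1
        g(p=0)
        -> return 0
      -> return 1
      g(p=1)
      -> return 1
    -> return 2
    g(p=2) -> return 1  (same call as traced above)
  -> return 3
  g(p=3) -> return 2  (same call as traced above)
-> return 5

calls is incremented once per call, so count the calls in each subtree. Let C(p) = number of calls made by g(p).
C(0) = C(1) = 1 (base case, no recursion); C(p) = 1 + C(p - 1) + C(p - 2) otherwise.
C(2) = 1 + C(1) + C(0) = 1 + 1 + 1 = 3
C(3) = 1 + C(2) + C(1) = 1 + 3 + 1 = 5
C(4) = 1 + C(3) + C(2) = 1 + 5 + 3 = 9
C(5) = 1 + C(4) + C(3) = 1 + 9 + 5 = 15
calls = C(5) = 15

Final answer: 15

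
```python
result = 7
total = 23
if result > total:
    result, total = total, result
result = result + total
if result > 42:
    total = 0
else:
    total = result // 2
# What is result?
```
Trace:
  result=7
  result=7, total=23
  result=7, total=23
  result=30, total=23
  result=30, total=15

Final answer: 30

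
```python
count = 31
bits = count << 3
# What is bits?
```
Trace:
  count=31
  count=31, bits=248

Final answer: 248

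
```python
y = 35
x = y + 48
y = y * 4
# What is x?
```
Trace:
  y=35
  y=35, x=83
  y=140, x=83

Final answer: 83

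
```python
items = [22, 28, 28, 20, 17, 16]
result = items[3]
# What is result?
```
Trace:
  items=[22, 28, 28, 20, 17, 16]
  items=[22, 28, 28, 20, 17, 16], result=20

Final answer: 20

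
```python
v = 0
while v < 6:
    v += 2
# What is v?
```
Trace:
  v=0
  v=2
  v=4
  v=6

Final answer: 6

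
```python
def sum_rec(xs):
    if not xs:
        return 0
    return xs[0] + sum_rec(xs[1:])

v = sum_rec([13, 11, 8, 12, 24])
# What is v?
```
Call trace:
sum_rec(xs=[13, 11, 8, 12, 24])
  sum_rec(xs=[11, 8, 12, 24])
    sum_rec(xs=[8, 12, 24])
      sum_rec(xs=[12, 24])
        sum_rec(xs=[24])
          sum_rec(xs=[])
          -> return 0
        -> return 24
      -> return 36
    -> return 44
  -> return 55
-> return 68

Final answer: 68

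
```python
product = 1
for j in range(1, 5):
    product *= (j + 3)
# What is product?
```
Trace:
  product=1
  product=4, j=1
  product=20, j=2
  product=120, j=3
  product=840, j=4

Final answer: 840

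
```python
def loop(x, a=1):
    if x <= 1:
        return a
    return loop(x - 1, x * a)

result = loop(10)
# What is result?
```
Call trace:
loop(x=10, a=1)
  loop(x=9, a=10)
    loop(x=8, a=90)
      loop(x=7, a=720)
        loop(x=6, a=5040)
          loop(x=5, a=30240)
            loop(x=4, a=151200)
              loop(x=3, a=604800)
                loop(x=2, a=1814400)
                  loop(x=1, a=3628800)
                  -> return 3628800
                -> return 3628800
              -> return 3628800
            -> return 3628800
          -> return 3628800
        -> return 3628800
      -> return 3628800
    -> return 3628800
  -> return 3628800
-> return 3628800

Final answer: 3628800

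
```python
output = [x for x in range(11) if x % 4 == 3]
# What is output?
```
Trace:
  x=0
  x=1
  x=2
  x=3
  x=4
  x=5
  x=6
  x=7
  x=8
  x=9
  x=10
  output=[3, 7]

Final answer: [3, 7]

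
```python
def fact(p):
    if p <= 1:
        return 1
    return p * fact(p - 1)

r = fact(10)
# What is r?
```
Call trace:
fact(p=10)
  fact(p=9)
    fact(p=8)
      fact(p=7)
        fact(p=6)
          fact(p=5)
            fact(p=4)
              fact(p=3)
                fact(p=2)
                  fact(p=1)
                  -> return 1
                -> return 2
              -> return 6
            -> return 24
          -> return 120
        -> return 720
      -> return 5040
    -> return 40320
  -> return 362880
-> return 3628800

Final answer: 3628800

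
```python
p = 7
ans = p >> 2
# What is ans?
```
Trace:
  p=7
  p=7, ans=1

Final answer: 1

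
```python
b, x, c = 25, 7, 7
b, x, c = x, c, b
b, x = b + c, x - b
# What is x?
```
Trace:
  b=25, x=7, c=7
  b=7, x=7, c=25
  b=32, x=0, c=25

Final answer: 0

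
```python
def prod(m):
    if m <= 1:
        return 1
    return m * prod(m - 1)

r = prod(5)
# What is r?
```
Call trace:
prod(m=5)
  prod(m=4)
    prod(m=3)
      prod(m=2)
        prod(m=1)
        -> return 1
      -> return 2
    -> return 6
  -> return 24
-> return 120

Final answer: 120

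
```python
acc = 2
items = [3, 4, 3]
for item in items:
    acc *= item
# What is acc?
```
Trace:
  acc=2
  acc=6, item=3
  acc=24, item=4
  acc=72, item=3

Final answer: 72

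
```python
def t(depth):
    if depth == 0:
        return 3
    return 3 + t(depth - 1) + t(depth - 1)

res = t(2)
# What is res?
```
Call trace (a repeated sub-call is expanded the first time; later identical calls just restate its return value):
t(depth=2)
  t(depth=1)
    t(depth=0)
    -> return 3
    t(depth=0)
    -> return 3
  -> return 9
  t(depth=1) -> return 9  (same call as traced above)
-> return 21

Final answer: 21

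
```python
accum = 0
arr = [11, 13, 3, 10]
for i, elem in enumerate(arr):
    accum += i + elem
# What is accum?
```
Trace:
  accum=0
  accum=11, i=0, elem=11
  accum=25, i=1, elem=13
  accum=30, i=2, elem=3
  accum=43, i=3, elem=10

Final answer: 43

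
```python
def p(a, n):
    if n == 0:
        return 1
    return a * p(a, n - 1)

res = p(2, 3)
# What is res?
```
Call trace:
p(a=2, n=3)
  p(a=2, n=2)
    p(a=2, n=1)
      p(a=2, n=0)
      -> return 1
    -> return 2
  -> return 4
-> return 8

Final answer: 8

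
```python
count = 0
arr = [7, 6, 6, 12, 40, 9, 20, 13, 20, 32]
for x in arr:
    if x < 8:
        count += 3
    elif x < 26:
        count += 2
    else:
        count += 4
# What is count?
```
Trace:
  count=0
  count=3, x=7
  count=6, x=6
  count=9, x=6
  count=11, x=12
  count=15, x=40
  count=17, x=9
  count=19, x=20
  count=21, x=13
  count=23, x=20
  count=27, x=32

Final answer: 27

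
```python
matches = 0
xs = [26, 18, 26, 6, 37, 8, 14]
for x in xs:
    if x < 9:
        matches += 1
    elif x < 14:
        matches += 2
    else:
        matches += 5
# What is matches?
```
Trace:
  matches=0
  matches=5, x=26
  matches=10, x=18
  matches=15, x=26
  matches=16, x=6
  matches=21, x=37
  matches=22, x=8
  matches=27, x=14

Final answer: 27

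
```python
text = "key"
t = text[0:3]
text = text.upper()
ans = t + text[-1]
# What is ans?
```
Trace:
  text='key'
  text='key', t='key'
  text='KEY', t='key'
  text='KEY', t='key', ans='keyY'

Final answer: 'keyY'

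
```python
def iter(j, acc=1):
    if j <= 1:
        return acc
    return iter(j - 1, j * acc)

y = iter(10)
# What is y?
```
Call trace:
iter(j=10, acc=1)
  iter(j=9, acc=10)
    iter(j=8, acc=90)
      iter(j=7, acc=720)
        iter(j=6, acc=5040)
          iter(j=5, acc=30240)
            iter(j=4, acc=151200)
              iter(j=3, acc=604800)
                iter(j=2, acc=1814400)
                  iter(j=1, acc=3628800)
                  -> return 3628800
                -> return 3628800
              -> return 3628800
            -> return 3628800
          -> return 3628800
        -> return 3628800
      -> return 3628800
    -> return 3628800
  -> return 3628800
-> return 3628800

Final answer: 3628800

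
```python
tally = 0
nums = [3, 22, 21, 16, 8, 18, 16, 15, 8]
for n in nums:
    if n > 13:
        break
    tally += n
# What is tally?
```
Trace:
  tally=0
  tally=3, n=3
  tally=3, n=22

Final answer: 3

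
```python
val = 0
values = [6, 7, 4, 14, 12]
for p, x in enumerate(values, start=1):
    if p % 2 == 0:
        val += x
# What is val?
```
Trace:
  val=0
  val=0, p=1, x=6
  val=7, p=2, x=7
  val=7, p=3, x=4
  val=21, p=4, x=14
  val=21, p=5, x=12

Final answer: 21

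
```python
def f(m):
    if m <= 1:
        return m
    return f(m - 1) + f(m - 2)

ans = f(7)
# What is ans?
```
Call trace (a repeated sub-call is expanded the first time; later identical calls just restate its return value):
f(m=7)
  f(m=6)
    f(m=5)
      f(m=4)
        f(m=3)
          f(m=2)
            f(m=1)
            -> return 1
            f(m=0)
            -> return 0
          -> return 1
          f(m=1)
          -> return 1
        -> return 2
        f(m=2) -> return 1  (same call as traced above)
      -> return 3
      f(m=3) -> return 2  (same call as traced above)
    -> return 5
    f(m=4) -> return 3  (same call as traced above)
  -> return 8
  f(m=5) -> return 5  (same call as traced above)
-> return 13

Final answer: 13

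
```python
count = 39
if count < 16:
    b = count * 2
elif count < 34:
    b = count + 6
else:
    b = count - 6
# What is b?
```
Trace:
  count=39
  count=39, b=33

Final answer: 33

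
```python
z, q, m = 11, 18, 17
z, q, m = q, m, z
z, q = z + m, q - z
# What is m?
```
Trace:
  z=11, q=18, m=17
  z=18, q=17, m=11
  z=29, q=-1, m=11

Final answer: 11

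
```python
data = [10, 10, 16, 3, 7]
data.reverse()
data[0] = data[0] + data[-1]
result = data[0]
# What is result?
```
Trace:
  data=[10, 10, 16, 3, 7]
  data=[7, 3, 16, 10, 10]
  data=[17, 3, 16, 10, 10]
  data=[17, 3, 16, 10, 10], result=17

Final answer: 17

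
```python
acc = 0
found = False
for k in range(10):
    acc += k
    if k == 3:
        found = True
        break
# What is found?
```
Trace:
  acc=0
  acc=0, found=False
  acc=0, found=False, k=0
  acc=1, found=False, k=1
  acc=3, found=False, k=2
  acc=6, found=True, k=3

Final answer: True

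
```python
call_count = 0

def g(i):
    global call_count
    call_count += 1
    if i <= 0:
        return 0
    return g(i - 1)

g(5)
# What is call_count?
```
Call trace:
g(i=5)
  g(i=4)
    g(i=3)
      g(i=2)
        g(i=1)
          g(i=0)
          -> return 0
        -> return 0
      -> return 0
    -> return 0
  -> return 0
-> return 0

call_count is incremented once per call. g is entered once for each i = 5, 4, 3, 2, 1, 0 (the i <= 0 call returns without recursing), i.e. 5 + 1 calls.
call_count = 6

Final answer: 6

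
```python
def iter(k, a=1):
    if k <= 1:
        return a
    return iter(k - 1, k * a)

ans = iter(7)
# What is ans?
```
Call trace:
iter(k=7, a=1)
  iter(k=6, a=7)
    iter(k=5, a=42)
      iter(k=4, a=210)
        iter(k=3, a=840)
          iter(k=2, a=2520)
            iter(k=1, a=5040)
            -> return 5040
          -> return 5040
        -> return 5040
      -> return 5040
    -> return 5040
  -> return 5040
-> return 5040

Final answer: 5040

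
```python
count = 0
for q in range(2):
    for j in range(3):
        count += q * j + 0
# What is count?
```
Trace:
  count=0
  count=0, q=0, j=0
  count=0, q=0, j=1
  count=0, q=0, j=2
  count=0, q=1, j=0
  count=1, q=1, j=1
  count=3, q=1, j=2

Final answer: 3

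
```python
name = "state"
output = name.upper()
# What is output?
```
Trace:
  name='state'
  name='state', output='STATE'

Final answer: 'STATE'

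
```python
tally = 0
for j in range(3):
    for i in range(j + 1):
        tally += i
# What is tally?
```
Trace:
  tally=0
  tally=0, j=0, i=0
  tally=0, j=1, i=0
  tally=1, j=1, i=1
  tally=1, j=2, i=0
  tally=2, j=2, i=1
  tally=4, j=2, i=2

Final answer: 4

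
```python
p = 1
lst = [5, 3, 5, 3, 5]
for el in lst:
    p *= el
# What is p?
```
Trace:
  p=1
  p=5, el=5
  p=15, el=3
  p=75, el=5
  p=225, el=3
  p=1125, el=5

Final answer: 1125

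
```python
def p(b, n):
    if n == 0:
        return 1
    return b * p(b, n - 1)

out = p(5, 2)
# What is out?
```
Call trace:
p(b=5, n=2)
  p(b=5, n=1)
    p(b=5, n=0)
    -> return 1
  -> return 5
-> return 25

Final answer: 25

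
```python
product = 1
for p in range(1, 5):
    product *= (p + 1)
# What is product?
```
Trace:
  product=1
  product=2, p=1
  product=6, p=2
  product=24, p=3
  product=120, p=4

Final answer: 120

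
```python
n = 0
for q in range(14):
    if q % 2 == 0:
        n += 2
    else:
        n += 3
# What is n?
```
Trace:
  n=0
  n=2, q=0
  n=5, q=1
  n=7, q=2
  n=10, q=3
  n=12, q=4
  n=15, q=5
  n=17, q=6
  n=20, q=7
  n=22, q=8
  n=25, q=9
  n=27, q=10
  n=30, q=11
  n=32, q=12
  n=35, q=13

Final answer: 35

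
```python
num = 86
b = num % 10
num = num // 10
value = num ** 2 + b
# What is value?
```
Trace:
  num=86
  num=86, b=6
  num=8, b=6
  num=8, b=6, value=70

Final answer: 70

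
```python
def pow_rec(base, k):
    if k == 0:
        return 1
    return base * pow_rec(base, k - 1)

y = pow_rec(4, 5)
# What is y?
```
Call trace:
pow_rec(base=4, k=5)
  pow_rec(base=4, k=4)
    pow_rec(base=4, k=3)
      pow_rec(base=4, k=2)
        pow_rec(base=4, k=1)
          pow_rec(base=4, k=0)
          -> return 1
        -> return 4
      -> return 16
    -> return 64
  -> return 256
-> return 1024

Final answer: 1024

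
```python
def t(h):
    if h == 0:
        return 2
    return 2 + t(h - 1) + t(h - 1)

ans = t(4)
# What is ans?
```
Call trace (a repeated sub-call is expanded the first time; later identical calls just restate its return value):
t(h=4)
  t(h=3)
    t(h=2)
      t(h=1)
        t(h=0)
        -> return 2
        t(h=0)
        -> return 2
      -> return 6
      t(h=1) -> return 6  (same call as traced above)
    -> return 14
    t(h=2) -> return 14  (same call as traced above)
  -> return 30
  t(h=3) -> return 30  (same call as traced above)
-> return 62

Final answer: 62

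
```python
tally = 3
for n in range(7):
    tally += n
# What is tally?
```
Trace:
  tally=3
  tally=3, n=0
  tally=4, n=1
  tally=6, n=2
  tally=9, n=3
  tally=13, n=4
  tally=18, n=5
  tally=24, n=6

Final answer: 24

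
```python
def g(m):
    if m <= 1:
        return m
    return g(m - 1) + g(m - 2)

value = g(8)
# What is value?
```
Call trace (a repeated sub-call is expanded the first time; later identical calls just restate its return value):
g(m=8)
  g(m=7)
    g(m=6)
      g(m=5)
        g(m=4)
          g(m=3)
            g(m=2)
              g(m=1)
              -> return 1
              g(m=0)
              -> return 0
            -> return 1
            g(m=1)
            -> return 1
          -> return 2
          g(m=2) -> return 1  (same call as traced above)
        -> return 3
        g(m=3) -> return 2  (same call as traced above)
      -> return 5
      g(m=4) -> return 3  (same call as traced above)
    -> return 8
    g(m=5) -> return 5  (same call as traced above)
  -> return 13
  g(m=6) -> return 8  (same call as traced above)
-> return 21

Final answer: 21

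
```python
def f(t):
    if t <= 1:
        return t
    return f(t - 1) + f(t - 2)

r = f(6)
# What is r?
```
Call trace (a repeated sub-call is expanded the first time; later identical calls just restate its return value):
f(t=6)
  f(t=5)
    f(t=4)
      f(t=3)
        f(t=2)
          f(t=1)
          -> return 1
          f(t=0)
          -> return 0
        -> return 1
        f(t=1)
        -> return 1
      -> return 2
      f(t=2) -> return 1  (same call as traced above)
    -> return 3
    f(t=3) -> return 2  (same call as traced above)
  -> return 5
  f(t=4) -> return 3  (same call as traced above)
-> return 8

Final answer: 8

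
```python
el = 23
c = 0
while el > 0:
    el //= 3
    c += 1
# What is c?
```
Trace:
  el=23
  el=23, c=0
  el=7, c=1
  el=2, c=2
  el=0, c=3

Final answer: 3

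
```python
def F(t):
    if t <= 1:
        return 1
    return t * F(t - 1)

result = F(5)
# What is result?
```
Call trace:
F(t=5)
  F(t=4)
    F(t=3)
      F(t=2)
        F(t=1)
        -> return 1
      -> return 2
    -> return 6
  -> return 24
-> return 120

Final answer: 120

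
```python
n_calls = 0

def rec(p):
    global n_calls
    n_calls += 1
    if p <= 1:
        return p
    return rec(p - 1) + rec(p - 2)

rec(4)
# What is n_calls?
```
Call trace (a repeated sub-call is expanded the first time; later identical calls just restate its return value):
rec(p=4)
  rec(p=3)
    rec(p=2)
      rec(p=1)
      -> return 1
      rec(p=0)
      -> return 0
    -> return 1
    rec(p=1)
    -> return 1
  -> return 2
  rec(p=2) -> return 1  (same call as traced above)
-> return 3

n_calls is incremented once per call, so count the calls in each subtree. Let C(p) = number of calls made by rec(p).
C(0) = C(1) = 1 (base case, no recursion); C(p) = 1 + C(p - 1) + C(p - 2) otherwise.
C(2) = 1 + C(1) + C(0) = 1 + 1 + 1 = 3
C(3) = 1 + C(2) + C(1) = 1 + 3 + 1 = 5
C(4) = 1 + C(3) + C(2) = 1 + 5 + 3 = 9
n_calls = C(4) = 9

Final answer: 9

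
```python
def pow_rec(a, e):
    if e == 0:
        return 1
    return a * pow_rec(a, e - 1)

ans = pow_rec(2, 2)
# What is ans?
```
Call trace:
pow_rec(a=2, e=2)
  pow_rec(a=2, e=1)
    pow_rec(a=2, e=0)
    -> return 1
  -> return 2
-> return 4

Final answer: 4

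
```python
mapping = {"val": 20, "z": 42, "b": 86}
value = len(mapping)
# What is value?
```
Trace:
  mapping={'val': 20, 'z': 42, 'b': 86}
  mapping={'val': 20, 'z': 42, 'b': 86}, value=3

Final answer: 3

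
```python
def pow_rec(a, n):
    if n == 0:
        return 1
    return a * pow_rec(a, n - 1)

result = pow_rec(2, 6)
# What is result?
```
Call trace:
pow_rec(a=2, n=6)
  pow_rec(a=2, n=5)
    pow_rec(a=2, n=4)
      pow_rec(a=2, n=3)
        pow_rec(a=2, n=2)
          pow_rec(a=2, n=1)
            pow_rec(a=2, n=0)
            -> return 1
          -> return 2
        -> return 4
      -> return 8
    -> return 16
  -> return 32
-> return 64

Final answer: 64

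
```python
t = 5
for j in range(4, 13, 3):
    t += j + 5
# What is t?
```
Trace:
  t=5
  t=14, j=4
  t=26, j=7
  t=41, j=10

Final answer: 41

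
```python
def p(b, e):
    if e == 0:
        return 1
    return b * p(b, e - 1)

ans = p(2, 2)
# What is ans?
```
Call trace:
p(b=2, e=2)
  p(b=2, e=1)
    p(b=2, e=0)
    -> return 1
  -> return 2
-> return 4

Final answer: 4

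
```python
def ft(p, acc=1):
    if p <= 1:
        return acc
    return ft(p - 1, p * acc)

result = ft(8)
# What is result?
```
Call trace:
ft(p=8, acc=1)
  ft(p=7, acc=8)
    ft(p=6, acc=56)
      ft(p=5, acc=336)
        ft(p=4, acc=1680)
          ft(p=3, acc=6720)
            ft(p=2, acc=20160)
              ft(p=1, acc=40320)
              -> return 40320
            -> return 40320
          -> return 40320
        -> return 40320
      -> return 40320
    -> return 40320
  -> return 40320
-> return 40320

Final answer: 40320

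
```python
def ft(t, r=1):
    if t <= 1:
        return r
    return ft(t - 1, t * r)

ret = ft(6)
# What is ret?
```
Call trace:
ft(t=6, r=1)
  ft(t=5, r=6)
    ft(t=4, r=30)
      ft(t=3, r=120)
        ft(t=2, r=360)
          ft(t=1, r=720)
          -> return 720
        -> return 720
      -> return 720
    -> return 720
  -> return 720
-> return 720

Final answer: 720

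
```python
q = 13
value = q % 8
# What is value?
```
Trace:
  q=13
  q=13, value=5

Final answer: 5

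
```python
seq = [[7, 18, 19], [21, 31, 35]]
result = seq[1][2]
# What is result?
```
Trace:
  seq=[[7, 18, 19], [21, 31, 35]]
  seq=[[7, 18, 19], [21, 31, 35]], result=35

Final answer: 35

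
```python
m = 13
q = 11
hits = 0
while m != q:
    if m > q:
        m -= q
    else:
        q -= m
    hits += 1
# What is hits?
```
Trace:
  m=13
  m=13, q=11
  m=13, q=11, hits=0
  m=2, q=11, hits=1
  m=2, q=9, hits=2
  m=2, q=7, hits=3
  m=2, q=5, hits=4
  m=2, q=3, hits=5
  m=2, q=1, hits=6
  m=1, q=1, hits=7

Final answer: 7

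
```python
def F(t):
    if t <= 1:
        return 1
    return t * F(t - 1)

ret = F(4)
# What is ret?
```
Call trace:
F(t=4)
  F(t=3)
    F(t=2)
      F(t=1)
      -> return 1
    -> return 2
  -> return 6
-> return 24

Final answer: 24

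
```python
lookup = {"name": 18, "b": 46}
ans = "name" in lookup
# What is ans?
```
Trace:
  lookup={'name': 18, 'b': 46}
  lookup={'name': 18, 'b': 46}, ans=True

Final answer: True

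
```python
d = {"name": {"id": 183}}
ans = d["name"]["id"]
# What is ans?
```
Trace:
  d={'name': {'id': 183}}
  d={'name': {'id': 183}}, ans=183

Final answer: 183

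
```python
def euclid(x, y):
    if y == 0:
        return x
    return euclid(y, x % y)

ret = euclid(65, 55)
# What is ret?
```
Call trace:
euclid(x=65, y=55)
  euclid(x=55, y=10)
    euclid(x=10, y=5)
      euclid(x=5, y=0)
      -> return 5
    -> return 5
  -> return 5
-> return 5

Final answer: 5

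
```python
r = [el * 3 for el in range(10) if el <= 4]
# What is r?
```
Trace:
  el=0
  el=1
  el=2
  el=3
  el=4
  el=5
  el=6
  el=7
  el=8
  el=9
  r=[0, 3, 6, 9, 12]

Final answer: [0, 3, 6, 9, 12]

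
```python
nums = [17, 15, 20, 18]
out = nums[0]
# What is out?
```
Trace:
  nums=[17, 15, 20, 18]
  nums=[17, 15, 20, 18], out=17

Final answer: 17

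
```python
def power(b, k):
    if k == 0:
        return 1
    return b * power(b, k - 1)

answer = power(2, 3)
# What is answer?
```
Call trace:
power(b=2, k=3)
  power(b=2, k=2)
    power(b=2, k=1)
      power(b=2, k=0)
      -> return 1
    -> return 2
  -> return 4
-> return 8

Final answer: 8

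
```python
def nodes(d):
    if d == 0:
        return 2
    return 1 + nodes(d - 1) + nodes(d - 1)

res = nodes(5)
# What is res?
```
Call trace (a repeated sub-call is expanded the first time; later identical calls just restate its return value):
nodes(d=5)
  nodes(d=4)
    nodes(d=3)
      nodes(d=2)
        nodes(d=1)
          nodes(d=0)
          -> return 2
          nodes(d=0)
          -> return 2
        -> return 5
        nodes(d=1) -> return 5  (same call as traced above)
      -> return 11
      nodes(d=2) -> return 11  (same call as traced above)
    -> return 23
    nodes(d=3) -> return 23  (same call as traced above)
  -> return 47
  nodes(d=4) -> return 47  (same call as traced above)
-> return 95

Final answer: 95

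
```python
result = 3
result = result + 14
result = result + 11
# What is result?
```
Trace:
  result=3
  result=17
  result=28

Final answer: 28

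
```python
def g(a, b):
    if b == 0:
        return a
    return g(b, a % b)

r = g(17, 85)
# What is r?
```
Call trace:
g(a=17, b=85)
  g(a=85, b=17)
    g(a=17, b=0)
    -> return 17
  -> return 17
-> return 17

Final answer: 17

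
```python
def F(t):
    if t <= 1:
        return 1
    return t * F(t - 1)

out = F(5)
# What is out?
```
Call trace:
F(t=5)
  F(t=4)
    F(t=3)
      F(t=2)
        F(t=1)
        -> return 1
      -> return 2
    -> return 6
  -> return 24
-> return 120

Final answer: 120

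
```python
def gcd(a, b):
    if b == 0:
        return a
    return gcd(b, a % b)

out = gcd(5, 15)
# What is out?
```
Call trace:
gcd(a=5, b=15)
  gcd(a=15, b=5)
    gcd(a=5, b=0)
    -> return 5
  -> return 5
-> return 5

Final answer: 5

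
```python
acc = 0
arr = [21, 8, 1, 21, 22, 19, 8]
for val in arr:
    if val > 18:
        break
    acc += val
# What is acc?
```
Trace:
  acc=0
  acc=0, val=21

Final answer: 0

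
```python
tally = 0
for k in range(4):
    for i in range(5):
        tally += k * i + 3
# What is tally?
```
Trace:
  tally=0
  tally=3, k=0, i=0
  tally=6, k=0, i=1
  tally=9, k=0, i=2
  tally=12, k=0, i=3
  tally=15, k=0, i=4
  tally=18, k=1, i=0
  tally=22, k=1, i=1
  tally=27, k=1, i=2
  tally=33, k=1, i=3
  tally=40, k=1, i=4
  tally=43, k=2, i=0
  tally=48, k=2, i=1
  tally=55, k=2, i=2
  tally=64, k=2, i=3
  tally=75, k=2, i=4
  tally=78, k=3, i=0
  tally=84, k=3, i=1
  tally=93, k=3, i=2
  tally=105, k=3, i=3
  tally=120, k=3, i=4

Final answer: 120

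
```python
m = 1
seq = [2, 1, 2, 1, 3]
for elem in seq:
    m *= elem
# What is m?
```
Trace:
  m=1
  m=2, elem=2
  m=2, elem=1
  m=4, elem=2
  m=4, elem=1
  m=12, elem=3

Final answer: 12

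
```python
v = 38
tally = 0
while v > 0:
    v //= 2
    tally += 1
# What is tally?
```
Trace:
  v=38
  v=38, tally=0
  v=19, tally=1
  v=9, tally=2
  v=4, tally=3
  v=2, tally=4
  v=1, tally=5
  v=0, tally=6

Final answer: 6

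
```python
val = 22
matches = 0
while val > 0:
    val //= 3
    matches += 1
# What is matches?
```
Trace:
  val=22
  val=22, matches=0
  val=7, matches=1
  val=2, matches=2
  val=0, matches=3

Final answer: 3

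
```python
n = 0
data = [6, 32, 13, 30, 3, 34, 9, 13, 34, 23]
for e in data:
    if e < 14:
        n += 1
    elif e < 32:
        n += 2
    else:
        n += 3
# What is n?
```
Trace:
  n=0
  n=1, e=6
  n=4, e=32
  n=5, e=13
  n=7, e=30
  n=8, e=3
  n=11, e=34
  n=12, e=9
  n=13, e=13
  n=16, e=34
  n=18, e=23

Final answer: 18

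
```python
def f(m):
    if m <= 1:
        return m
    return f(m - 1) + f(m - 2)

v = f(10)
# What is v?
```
Call trace (a repeated sub-call is expanded the first time; later identical calls just restate its return value):
f(m=10)
  f(m=9)
    f(m=8)
      f(m=7)
        f(m=6)
          f(m=5)
            f(m=4)
              f(m=3)
                f(m=2)
                  f(m=1)
                  -> return 1
                  f(m=0)
                  -> return 0
                -> return 1
                f(m=1)
                -> return 1
              -> return 2
              f(m=2) -> return 1  (same call as traced above)
            -> return 3
            f(m=3) -> return 2  (same call as traced above)
          -> return 5
          f(m=4) -> return 3  (same call as traced above)
        -> return 8
        f(m=5) -> return 5  (same call as traced above)
      -> return 13
      f(m=6) -> return 8  (same call as traced above)
    -> return 21
    f(m=7) -> return 13  (same call as traced above)
  -> return 34
  f(m=8) -> return 21  (same call as traced above)
-> return 55

Final answer: 55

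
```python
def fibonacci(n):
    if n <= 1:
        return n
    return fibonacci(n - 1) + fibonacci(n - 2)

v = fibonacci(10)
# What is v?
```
Call trace (a repeated sub-call is expanded the first time; later identical calls just restate its return value):
fibonacci(n=10)
  fibonacci(n=9)
    fibonacci(n=8)
      fibonacci(n=7)
        fibonacci(n=6)
          fibonacci(n=5)
            fibonacci(n=4)
              fibonacci(n=3)
                fibonacci(n=2)
                  fibonacci(n=1)
                  -> return 1
                  fibonacci(n=0)
                  -> return 0
                -> return 1
                fibonacci(n=1)
                -> return 1
              -> return 2
              fibonacci(n=2) -> return 1  (same call as traced above)
            -> return 3
            fibonacci(n=3) -> return 2  (same call as traced above)
          -> return 5
          fibonacci(n=4) -> return 3  (same call as traced above)
        -> return 8
        fibonacci(n=5) -> return 5  (same call as traced above)
      -> return 13
      fibonacci(n=6) -> return 8  (same call as traced above)
    -> return 21
    fibonacci(n=7) -> return 13  (same call as traced above)
  -> return 34
  fibonacci(n=8) -> return 21  (same call as traced above)
-> return 55

Final answer: 55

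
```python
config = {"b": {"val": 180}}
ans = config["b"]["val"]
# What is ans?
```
Trace:
  config={'b': {'val': 180}}
  config={'b': {'val': 180}}, ans=180

Final answer: 180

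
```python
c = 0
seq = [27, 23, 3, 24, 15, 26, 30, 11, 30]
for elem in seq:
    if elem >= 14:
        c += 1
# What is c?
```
Trace:
  c=0
  c=1, elem=27
  c=2, elem=23
  c=2, elem=3
  c=3, elem=24
  c=4, elem=15
  c=5, elem=26
  c=6, elem=30
  c=6, elem=11
  c=7, elem=30

Final answer: 7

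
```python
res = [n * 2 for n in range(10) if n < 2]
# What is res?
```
Trace:
  n=0
  n=1
  n=2
  n=3
  n=4
  n=5
  n=6
  n=7
  n=8
  n=9
  res=[0, 2]

Final answer: [0, 2]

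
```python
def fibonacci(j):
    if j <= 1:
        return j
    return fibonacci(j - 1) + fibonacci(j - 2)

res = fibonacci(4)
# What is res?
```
Call trace (a repeated sub-call is expanded the first time; later identical calls just restate its return value):
fibonacci(j=4)
  fibonacci(j=3)
    fibonacci(j=2)
      fibonacci(j=1)
      -> return 1
      fibonacci(j=0)
      -> return 0
    -> return 1
    fibonacci(j=1)
    -> return 1
  -> return 2
  fibonacci(j=2) -> return 1  (same call as traced above)
-> return 3

Final answer: 3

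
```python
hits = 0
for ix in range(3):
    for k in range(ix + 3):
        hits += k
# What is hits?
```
Trace:
  hits=0
  hits=0, ix=0, k=0
  hits=1, ix=0, k=1
  hits=3, ix=0, k=2
  hits=3, ix=1, k=0
  hits=4, ix=1, k=1
  hits=6, ix=1, k=2
  hits=9, ix=1, k=3
  hits=9, ix=2, k=0
  hits=10, ix=2, k=1
  hits=12, ix=2, k=2
  hits=15, ix=2, k=3
  hits=19, ix=2, k=4

Final answer: 19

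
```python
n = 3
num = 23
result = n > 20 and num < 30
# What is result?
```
Trace:
  n=3
  n=3, num=23
  n=3, num=23, result=False

Final answer: False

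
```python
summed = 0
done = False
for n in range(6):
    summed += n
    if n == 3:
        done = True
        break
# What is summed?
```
Trace:
  summed=0
  summed=0, done=False
  summed=0, done=False, n=0
  summed=1, done=False, n=1
  summed=3, done=False, n=2
  summed=6, done=True, n=3

Final answer: 6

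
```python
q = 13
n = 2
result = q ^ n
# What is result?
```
Trace:
  q=13
  q=13, n=2
  q=13, n=2, result=15

Final answer: 15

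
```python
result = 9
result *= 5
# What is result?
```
Trace:
  result=9
  result=45

Final answer: 45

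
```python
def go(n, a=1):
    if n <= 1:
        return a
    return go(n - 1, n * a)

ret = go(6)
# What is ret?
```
Call trace:
go(n=6, a=1)
  go(n=5, a=6)
    go(n=4, a=30)
      go(n=3, a=120)
        go(n=2, a=360)
          go(n=1, a=720)
          -> return 720
        -> return 720
      -> return 720
    -> return 720
  -> return 720
-> return 720

Final answer: 720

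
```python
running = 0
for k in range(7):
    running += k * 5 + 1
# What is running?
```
Trace:
  running=0
  running=1, k=0
  running=7, k=1
  running=18, k=2
  running=34, k=3
  running=55, k=4
  running=81, k=5
  running=112, k=6

Final answer: 112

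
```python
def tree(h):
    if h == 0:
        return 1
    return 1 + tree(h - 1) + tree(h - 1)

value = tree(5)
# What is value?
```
Call trace (a repeated sub-call is expanded the first time; later identical calls just restate its return value):
tree(h=5)
  tree(h=4)
    tree(h=3)
      tree(h=2)
        tree(h=1)
          tree(h=0)
          -> return 1
          tree(h=0)
          -> return 1
        -> return 3
        tree(h=1) -> return 3  (same call as traced above)
      -> return 7
      tree(h=2) -> return 7  (same call as traced above)
    -> return 15
    tree(h=3) -> return 15  (same call as traced above)
  -> return 31
  tree(h=4) -> return 31  (same call as traced above)
-> return 63

Final answer: 63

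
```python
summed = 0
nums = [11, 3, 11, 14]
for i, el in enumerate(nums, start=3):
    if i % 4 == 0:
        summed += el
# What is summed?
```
Trace:
  summed=0
  summed=0, i=3, el=11
  summed=3, i=4, el=3
  summed=3, i=5, el=11
  summed=3, i=6, el=14

Final answer: 3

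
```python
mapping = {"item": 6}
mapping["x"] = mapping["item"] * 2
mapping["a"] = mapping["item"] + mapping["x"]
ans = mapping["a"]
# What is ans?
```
Trace:
  mapping={'item': 6}
  mapping={'item': 6, 'x': 12}
  mapping={'item': 6, 'x': 12, 'a': 18}
  mapping={'item': 6, 'x': 12, 'a': 18}, ans=18

Final answer: 18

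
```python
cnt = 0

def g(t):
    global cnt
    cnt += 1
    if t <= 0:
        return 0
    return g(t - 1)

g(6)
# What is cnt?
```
Call trace:
g(t=6)
  g(t=5)
    g(t=4)
      g(t=3)
        g(t=2)
          g(t=1)
            g(t=0)
            -> return 0
          -> return 0
        -> return 0
      -> return 0
    -> return 0
  -> return 0
-> return 0

cnt is incremented once per call. g is entered once for each t = 6, 5, 4, 3, 2, 1, 0 (the t <= 0 call returns without recursing), i.e. 6 + 1 calls.
cnt = 7

Final answer: 7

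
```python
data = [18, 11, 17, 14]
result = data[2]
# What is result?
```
Trace:
  data=[18, 11, 17, 14]
  data=[18, 11, 17, 14], result=17

Final answer: 17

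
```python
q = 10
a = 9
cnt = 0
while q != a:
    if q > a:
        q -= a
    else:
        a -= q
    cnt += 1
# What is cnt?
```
Trace:
  q=10
  q=10, a=9
  q=10, a=9, cnt=0
  q=1, a=9, cnt=1
  q=1, a=8, cnt=2
  q=1, a=7, cnt=3
  q=1, a=6, cnt=4
  q=1, a=5, cnt=5
  q=1, a=4, cnt=6
  q=1, a=3, cnt=7
  q=1, a=2, cnt=8
  q=1, a=1, cnt=9

Final answer: 9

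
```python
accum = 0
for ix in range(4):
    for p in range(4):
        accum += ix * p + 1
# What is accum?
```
Trace:
  accum=0
  accum=1, ix=0, p=0
  accum=2, ix=0, p=1
  accum=3, ix=0, p=2
  accum=4, ix=0, p=3
  accum=5, ix=1, p=0
  accum=7, ix=1, p=1
  accum=10, ix=1, p=2
  accum=14, ix=1, p=3
  accum=15, ix=2, p=0
  accum=18, ix=2, p=1
  accum=23, ix=2, p=2
  accum=30, ix=2, p=3
  accum=31, ix=3, p=0
  accum=35, ix=3, p=1
  accum=42, ix=3, p=2
  accum=52, ix=3, p=3

Final answer: 52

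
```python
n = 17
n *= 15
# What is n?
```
Trace:
  n=17
  n=255

Final answer: 255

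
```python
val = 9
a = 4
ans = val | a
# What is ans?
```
Trace:
  val=9
  val=9, a=4
  val=9, a=4, ans=13

Final answer: 13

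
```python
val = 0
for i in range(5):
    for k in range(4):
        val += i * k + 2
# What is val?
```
Trace:
  val=0
  val=2, i=0, k=0
  val=4, i=0, k=1
  val=6, i=0, k=2
  val=8, i=0, k=3
  val=10, i=1, k=0
  val=13, i=1, k=1
  val=17, i=1, k=2
  val=22, i=1, k=3
  val=24, i=2, k=0
  val=28, i=2, k=1
  val=34, i=2, k=2
  val=42, i=2, k=3
  val=44, i=3, k=0
  val=49, i=3, k=1
  val=57, i=3, k=2
  val=68, i=3, k=3
  val=70, i=4, k=0
  val=76, i=4, k=1
  val=86, i=4, k=2
  val=100, i=4, k=3

Final answer: 100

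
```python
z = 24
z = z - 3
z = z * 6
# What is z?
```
Trace:
  z=24
  z=21
  z=126

Final answer: 126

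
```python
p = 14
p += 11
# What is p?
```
Trace:
  p=14
  p=25

Final answer: 25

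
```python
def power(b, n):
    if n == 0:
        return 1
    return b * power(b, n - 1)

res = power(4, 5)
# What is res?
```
Call trace:
power(b=4, n=5)
  power(b=4, n=4)
    power(b=4, n=3)
      power(b=4, n=2)
        power(b=4, n=1)
          power(b=4, n=0)
          -> return 1
        -> return 4
      -> return 16
    -> return 64
  -> return 256
-> return 1024

Final answer: 1024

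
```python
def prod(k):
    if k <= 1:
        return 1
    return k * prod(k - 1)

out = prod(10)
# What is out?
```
Call trace:
prod(k=10)
  prod(k=9)
    prod(k=8)
      prod(k=7)
        prod(k=6)
          prod(k=5)
            prod(k=4)
              prod(k=3)
                prod(k=2)
                  prod(k=1)
                  -> return 1
                -> return 2
              -> return 6
            -> return 24
          -> return 120
        -> return 720
      -> return 5040
    -> return 40320
  -> return 362880
-> return 3628800

Final answer: 3628800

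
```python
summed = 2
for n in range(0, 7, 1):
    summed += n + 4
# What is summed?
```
Trace:
  summed=2
  summed=6, n=0
  summed=11, n=1
  summed=17, n=2
  summed=24, n=3
  summed=32, n=4
  summed=41, n=5
  summed=51, n=6

Final answer: 51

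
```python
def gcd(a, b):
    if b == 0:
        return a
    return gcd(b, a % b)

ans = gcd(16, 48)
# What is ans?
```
Call trace:
gcd(a=16, b=48)
  gcd(a=48, b=16)
    gcd(a=16, b=0)
    -> return 16
  -> return 16
-> return 16

Final answer: 16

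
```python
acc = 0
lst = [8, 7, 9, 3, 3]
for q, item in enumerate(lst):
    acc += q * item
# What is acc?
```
Trace:
  acc=0
  acc=0, q=0, item=8
  acc=7, q=1, item=7
  acc=25, q=2, item=9
  acc=34, q=3, item=3
  acc=46, q=4, item=3

Final answer: 46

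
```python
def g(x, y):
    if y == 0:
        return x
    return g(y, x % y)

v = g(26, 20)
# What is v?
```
Call trace:
g(x=26, y=20)
  g(x=20, y=6)
    g(x=6, y=2)
      g(x=2, y=0)
      -> return 2
    -> return 2
  -> return 2
-> return 2

Final answer: 2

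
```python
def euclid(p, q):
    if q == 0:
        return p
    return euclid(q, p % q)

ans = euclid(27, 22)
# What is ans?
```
Call trace:
euclid(p=27, q=22)
  euclid(p=22, q=5)
    euclid(p=5, q=2)
      euclid(p=2, q=1)
        euclid(p=1, q=0)
        -> return 1
      -> return 1
    -> return 1
  -> return 1
-> return 1

Final answer: 1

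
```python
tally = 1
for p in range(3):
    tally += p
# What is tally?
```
Trace:
  tally=1
  tally=1, p=0
  tally=2, p=1
  tally=4, p=2

Final answer: 4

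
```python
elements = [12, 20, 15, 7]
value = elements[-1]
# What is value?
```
Trace:
  elements=[12, 20, 15, 7]
  elements=[12, 20, 15, 7], value=7

Final answer: 7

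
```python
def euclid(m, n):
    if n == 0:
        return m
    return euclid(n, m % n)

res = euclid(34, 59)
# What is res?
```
Call trace:
euclid(m=34, n=59)
  euclid(m=59, n=34)
    euclid(m=34, n=25)
      euclid(m=25, n=9)
        euclid(m=9, n=7)
          euclid(m=7, n=2)
            euclid(m=2, n=1)
              euclid(m=1, n=0)
              -> return 1
            -> return 1
          -> return 1
        -> return 1
      -> return 1
    -> return 1
  -> return 1
-> return 1

Final answer: 1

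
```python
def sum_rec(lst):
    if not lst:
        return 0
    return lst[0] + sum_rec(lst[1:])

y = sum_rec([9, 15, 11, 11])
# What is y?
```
Call trace:
sum_rec(lst=[9, 15, 11, 11])
  sum_rec(lst=[15, 11, 11])
    sum_rec(lst=[11, 11])
      sum_rec(lst=[11])
        sum_rec(lst=[])
        -> return 0
      -> return 11
    -> return 22
  -> return 37
-> return 46

Final answer: 46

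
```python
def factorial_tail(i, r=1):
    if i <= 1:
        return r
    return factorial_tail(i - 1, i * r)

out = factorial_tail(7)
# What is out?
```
Call trace:
factorial_tail(i=7, r=1)
  factorial_tail(i=6, r=7)
    factorial_tail(i=5, r=42)
      factorial_tail(i=4, r=210)
        factorial_tail(i=3, r=840)
          factorial_tail(i=2, r=2520)
            factorial_tail(i=1, r=5040)
            -> return 5040
          -> return 5040
        -> return 5040
      -> return 5040
    -> return 5040
  -> return 5040
-> return 5040

Final answer: 5040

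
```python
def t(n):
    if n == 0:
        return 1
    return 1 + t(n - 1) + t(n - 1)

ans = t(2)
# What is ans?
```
Call trace (a repeated sub-call is expanded the first time; later identical calls just restate its return value):
t(n=2)
  t(n=1)
    t(n=0)
    -> return 1
    t(n=0)
    -> return 1
  -> return 3
  t(n=1) -> return 3  (same call as traced above)
-> return 7

Final answer: 7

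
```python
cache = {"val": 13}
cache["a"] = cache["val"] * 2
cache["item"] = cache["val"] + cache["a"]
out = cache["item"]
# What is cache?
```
Trace:
  cache={'val': 13}
  cache={'val': 13, 'a': 26}
  cache={'val': 13, 'a': 26, 'item': 39}
  cache={'val': 13, 'a': 26, 'item': 39}, out=39

Final answer: {'val': 13, 'a': 26, 'item': 39}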